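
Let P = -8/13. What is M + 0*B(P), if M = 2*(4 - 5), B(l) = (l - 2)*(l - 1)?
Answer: -2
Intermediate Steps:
P = -8/13 (P = -8*1/13 = -8/13 ≈ -0.61539)
B(l) = (-1 + l)*(-2 + l) (B(l) = (-2 + l)*(-1 + l) = (-1 + l)*(-2 + l))
M = -2 (M = 2*(-1) = -2)
M + 0*B(P) = -2 + 0*(2 + (-8/13)² - 3*(-8/13)) = -2 + 0*(2 + 64/169 + 24/13) = -2 + 0*(714/169) = -2 + 0 = -2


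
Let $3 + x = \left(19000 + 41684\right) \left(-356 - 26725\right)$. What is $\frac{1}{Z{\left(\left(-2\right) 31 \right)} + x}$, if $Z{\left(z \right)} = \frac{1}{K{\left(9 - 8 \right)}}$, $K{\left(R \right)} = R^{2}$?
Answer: $- \frac{1}{1643383406} \approx -6.085 \cdot 10^{-10}$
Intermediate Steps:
$Z{\left(z \right)} = 1$ ($Z{\left(z \right)} = \frac{1}{\left(9 - 8\right)^{2}} = \frac{1}{1^{2}} = 1^{-1} = 1$)
$x = -1643383407$ ($x = -3 + \left(19000 + 41684\right) \left(-356 - 26725\right) = -3 + 60684 \left(-27081\right) = -3 - 1643383404 = -1643383407$)
$\frac{1}{Z{\left(\left(-2\right) 31 \right)} + x} = \frac{1}{1 - 1643383407} = \frac{1}{-1643383406} = - \frac{1}{1643383406}$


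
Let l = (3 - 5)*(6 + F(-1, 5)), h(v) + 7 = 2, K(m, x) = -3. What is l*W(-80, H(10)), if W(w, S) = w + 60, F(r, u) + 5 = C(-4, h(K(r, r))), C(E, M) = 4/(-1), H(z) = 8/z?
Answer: -120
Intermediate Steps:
h(v) = -5 (h(v) = -7 + 2 = -5)
C(E, M) = -4 (C(E, M) = 4*(-1) = -4)
F(r, u) = -9 (F(r, u) = -5 - 4 = -9)
W(w, S) = 60 + w
l = 6 (l = (3 - 5)*(6 - 9) = -2*(-3) = 6)
l*W(-80, H(10)) = 6*(60 - 80) = 6*(-20) = -120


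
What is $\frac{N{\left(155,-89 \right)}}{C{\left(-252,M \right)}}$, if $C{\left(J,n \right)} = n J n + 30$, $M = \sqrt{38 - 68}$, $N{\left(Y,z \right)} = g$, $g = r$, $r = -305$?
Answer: $- \frac{61}{1518} \approx -0.040184$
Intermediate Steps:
$g = -305$
$N{\left(Y,z \right)} = -305$
$M = i \sqrt{30}$ ($M = \sqrt{-30} = i \sqrt{30} \approx 5.4772 i$)
$C{\left(J,n \right)} = 30 + J n^{2}$ ($C{\left(J,n \right)} = J n n + 30 = J n^{2} + 30 = 30 + J n^{2}$)
$\frac{N{\left(155,-89 \right)}}{C{\left(-252,M \right)}} = - \frac{305}{30 - 252 \left(i \sqrt{30}\right)^{2}} = - \frac{305}{30 - -7560} = - \frac{305}{30 + 7560} = - \frac{305}{7590} = \left(-305\right) \frac{1}{7590} = - \frac{61}{1518}$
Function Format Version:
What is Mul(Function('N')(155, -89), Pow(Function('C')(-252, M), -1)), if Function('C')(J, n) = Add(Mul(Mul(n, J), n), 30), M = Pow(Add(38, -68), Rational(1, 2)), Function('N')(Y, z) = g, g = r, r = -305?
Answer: Rational(-61, 1518) ≈ -0.040184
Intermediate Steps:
g = -305
Function('N')(Y, z) = -305
M = Mul(I, Pow(30, Rational(1, 2))) (M = Pow(-30, Rational(1, 2)) = Mul(I, Pow(30, Rational(1, 2))) ≈ Mul(5.4772, I))
Function('C')(J, n) = Add(30, Mul(J, Pow(n, 2))) (Function('C')(J, n) = Add(Mul(Mul(J, n), n), 30) = Add(Mul(J, Pow(n, 2)), 30) = Add(30, Mul(J, Pow(n, 2))))
Mul(Function('N')(155, -89), Pow(Function('C')(-252, M), -1)) = Mul(-305, Pow(Add(30, Mul(-252, Pow(Mul(I, Pow(30, Rational(1, 2))), 2))), -1)) = Mul(-305, Pow(Add(30, Mul(-252, -30)), -1)) = Mul(-305, Pow(Add(30, 7560), -1)) = Mul(-305, Pow(7590, -1)) = Mul(-305, Rational(1, 7590)) = Rational(-61, 1518)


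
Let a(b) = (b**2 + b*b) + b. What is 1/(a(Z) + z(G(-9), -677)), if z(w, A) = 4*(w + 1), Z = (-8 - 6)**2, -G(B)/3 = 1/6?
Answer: 1/77030 ≈ 1.2982e-5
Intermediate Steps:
G(B) = -1/2 (G(B) = -3/6 = -3*1/6 = -1/2)
Z = 196 (Z = (-14)**2 = 196)
z(w, A) = 4 + 4*w (z(w, A) = 4*(1 + w) = 4 + 4*w)
a(b) = b + 2*b**2 (a(b) = (b**2 + b**2) + b = 2*b**2 + b = b + 2*b**2)
1/(a(Z) + z(G(-9), -677)) = 1/(196*(1 + 2*196) + (4 + 4*(-1/2))) = 1/(196*(1 + 392) + (4 - 2)) = 1/(196*393 + 2) = 1/(77028 + 2) = 1/77030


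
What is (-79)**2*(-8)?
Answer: -49928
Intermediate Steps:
(-79)**2*(-8) = 6241*(-8) = -49928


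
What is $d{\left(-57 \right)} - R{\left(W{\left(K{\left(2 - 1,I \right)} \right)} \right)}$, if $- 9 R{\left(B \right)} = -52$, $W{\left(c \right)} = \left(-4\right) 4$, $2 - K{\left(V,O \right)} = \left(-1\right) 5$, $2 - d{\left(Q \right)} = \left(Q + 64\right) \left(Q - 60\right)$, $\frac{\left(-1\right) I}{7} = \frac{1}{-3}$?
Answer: $\frac{7337}{9} \approx 815.22$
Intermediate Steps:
$I = \frac{7}{3}$ ($I = - \frac{7}{-3} = \left(-7\right) \left(- \frac{1}{3}\right) = \frac{7}{3} \approx 2.3333$)
$d{\left(Q \right)} = 2 - \left(-60 + Q\right) \left(64 + Q\right)$ ($d{\left(Q \right)} = 2 - \left(Q + 64\right) \left(Q - 60\right) = 2 - \left(64 + Q\right) \left(-60 + Q\right) = 2 - \left(-60 + Q\right) \left(64 + Q\right)$)
$K{\left(V,O \right)} = 7$ ($K{\left(V,O \right)} = 2 - \left(-1\right) 5 = 2 - -5 = 2 + 5 = 7$)
$W{\left(c \right)} = -16$
$R{\left(B \right)} = \frac{52}{9}$ ($R{\left(B \right)} = \left(- \frac{1}{9}\right) \left(-52\right) = \frac{52}{9}$)
$d{\left(-57 \right)} - R{\left(W{\left(K{\left(2 - 1,I \right)} \right)} \right)} = \left(3842 - \left(-57\right)^{2} - -228\right) - \frac{52}{9} = \left(3842 - 3249 + 228\right) - \frac{52}{9} = 821 - \frac{52}{9} = \frac{7337}{9}$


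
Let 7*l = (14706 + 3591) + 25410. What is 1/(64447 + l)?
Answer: 7/494836 ≈ 1.4146e-5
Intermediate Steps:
l = 43707/7 (l = ((14706 + 3591) + 25410)/7 = (18297 + 25410)/7 = (⅐)*43707 = 43707/7 ≈ 6243.9)
1/(64447 + l) = 1/(64447 + 43707/7) = 1/(494836/7) = 7/494836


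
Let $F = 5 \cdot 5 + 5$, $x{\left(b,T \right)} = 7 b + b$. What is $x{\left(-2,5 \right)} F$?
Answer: $-480$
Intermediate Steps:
$x{\left(b,T \right)} = 8 b$
$F = 30$ ($F = 25 + 5 = 30$)
$x{\left(-2,5 \right)} F = 8 \left(-2\right) 30 = \left(-16\right) 30 = -480$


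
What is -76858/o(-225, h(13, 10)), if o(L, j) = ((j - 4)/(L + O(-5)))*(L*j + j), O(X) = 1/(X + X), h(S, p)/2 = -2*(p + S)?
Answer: -86503679/9891840 ≈ -8.7449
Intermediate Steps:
h(S, p) = -4*S - 4*p (h(S, p) = 2*(-2*(p + S)) = 2*(-2*(S + p)) = 2*(-2*S - 2*p) = -4*S - 4*p)
O(X) = 1/(2*X)
o(L, j) = (-4 + j)*(j + L*j)/(-⅒ + L) (o(L, j) = ((j - 4)/(L + (½)/(-5)))*(L*j + j) = ((-4 + j)/(L + (½)*(-⅕)))*(j + L*j) = ((-4 + j)/(L - ⅒))*(j + L*j) = ((-4 + j)/(-⅒ + L))*(j + L*j) = (-4 + j)*(j + L*j)/(-⅒ + L))
-76858/o(-225, h(13, 10)) = -76858*(-1 + 10*(-225))/(10*(-4*13 - 4*10)*(-4 + (-4*13 - 4*10) - 4*(-225) - 225*(-4*13 - 4*10))) = -76858*(-1 - 2250)/(10*(-52 - 40)*(-4 + (-52 - 40) + 900 - 225*(-52 - 40))) = -76858*2251/(920*(-4 - 92 + 900 - 225*(-92))) = -76858*2251/(920*(-4 - 92 + 900 + 20700)) = -76858/(10*(-92)*(-1/2251)*21504) = -76858/19783680/2251 = -76858*2251/19783680 = -86503679/9891840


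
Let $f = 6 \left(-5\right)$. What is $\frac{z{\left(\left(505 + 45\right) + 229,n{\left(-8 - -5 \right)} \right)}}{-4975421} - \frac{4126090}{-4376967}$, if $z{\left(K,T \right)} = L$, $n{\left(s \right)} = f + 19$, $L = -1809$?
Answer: $\frac{20536952767193}{21777253528107} \approx 0.94305$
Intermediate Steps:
$f = -30$
$n{\left(s \right)} = -11$ ($n{\left(s \right)} = -30 + 19 = -11$)
$z{\left(K,T \right)} = -1809$
$\frac{z{\left(\left(505 + 45\right) + 229,n{\left(-8 - -5 \right)} \right)}}{-4975421} - \frac{4126090}{-4376967} = - \frac{1809}{-4975421} - \frac{4126090}{-4376967} = \left(-1809\right) \left(- \frac{1}{4975421}\right) - - \frac{4126090}{4376967} = \frac{1809}{4975421} + \frac{4126090}{4376967} = \frac{20536952767193}{21777253528107}$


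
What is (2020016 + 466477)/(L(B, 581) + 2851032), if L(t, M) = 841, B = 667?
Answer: 2486493/2851873 ≈ 0.87188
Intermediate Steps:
(2020016 + 466477)/(L(B, 581) + 2851032) = (2020016 + 466477)/(841 + 2851032) = 2486493/2851873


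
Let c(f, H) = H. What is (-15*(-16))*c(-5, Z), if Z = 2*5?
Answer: 2400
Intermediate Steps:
Z = 10
(-15*(-16))*c(-5, Z) = -15*(-16)*10 = 240*10 = 2400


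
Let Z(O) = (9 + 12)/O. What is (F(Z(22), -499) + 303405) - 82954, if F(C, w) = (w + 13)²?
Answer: 456647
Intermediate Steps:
Z(O) = 21/O
F(C, w) = (13 + w)²
(F(Z(22), -499) + 303405) - 82954 = ((13 - 499)² + 303405) - 82954 = ((-486)² + 303405) - 82954 = (236196 + 303405) - 82954 = 539601 - 82954 = 456647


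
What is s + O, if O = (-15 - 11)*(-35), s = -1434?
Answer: -524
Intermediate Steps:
O = 910 (O = -26*(-35) = 910)
s + O = -1434 + 910 = -524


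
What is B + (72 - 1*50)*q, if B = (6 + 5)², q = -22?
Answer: -363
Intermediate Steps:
B = 121 (B = 11² = 121)
B + (72 - 1*50)*q = 121 + (72 - 1*50)*(-22) = 121 + (72 - 50)*(-22) = 121 + 22*(-22) = 121 - 484 = -363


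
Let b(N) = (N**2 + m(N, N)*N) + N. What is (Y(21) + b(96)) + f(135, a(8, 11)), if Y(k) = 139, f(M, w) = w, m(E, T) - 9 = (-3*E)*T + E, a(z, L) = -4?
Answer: -2634681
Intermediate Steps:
m(E, T) = 9 + E - 3*E*T (m(E, T) = 9 + ((-3*E)*T + E) = 9 + (-3*E*T + E) = 9 + (E - 3*E*T) = 9 + E - 3*E*T)
b(N) = N + N**2 + N*(9 + N - 3*N**2) (b(N) = (N**2 + (9 + N - 3*N*N)*N) + N = (N**2 + (9 + N - 3*N**2)*N) + N = (N**2 + N*(9 + N - 3*N**2)) + N = N + N**2 + N*(9 + N - 3*N**2))
(Y(21) + b(96)) + f(135, a(8, 11)) = (139 + 96*(10 - 3*96**2 + 2*96)) - 4 = (139 + 96*(10 - 3*9216 + 192)) - 4 = (139 + 96*(10 - 27648 + 192)) - 4 = (139 + 96*(-27446)) - 4 = (139 - 2634816) - 4 = -2634677 - 4 = -2634681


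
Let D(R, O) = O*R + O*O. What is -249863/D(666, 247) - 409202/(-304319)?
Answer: 16241493925/68627282009 ≈ 0.23666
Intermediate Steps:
D(R, O) = O² + O*R (D(R, O) = O*R + O² = O² + O*R)
-249863/D(666, 247) - 409202/(-304319) = -249863*1/(247*(247 + 666)) - 409202/(-304319) = -249863/(247*913) - 409202*(-1/304319) = -249863/225511 + 409202/304319 = 16241493925/68627282009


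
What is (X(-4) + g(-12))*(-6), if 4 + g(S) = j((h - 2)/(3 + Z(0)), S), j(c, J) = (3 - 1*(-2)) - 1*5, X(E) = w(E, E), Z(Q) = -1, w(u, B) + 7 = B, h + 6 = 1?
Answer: 90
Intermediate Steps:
h = -5 (h = -6 + 1 = -5)
w(u, B) = -7 + B
X(E) = -7 + E
j(c, J) = 0 (j(c, J) = (3 + 2) - 5 = 5 - 5 = 0)
g(S) = -4 (g(S) = -4 + 0 = -4)
(X(-4) + g(-12))*(-6) = ((-7 - 4) - 4)*(-6) = (-11 - 4)*(-6) = -15*(-6) = 90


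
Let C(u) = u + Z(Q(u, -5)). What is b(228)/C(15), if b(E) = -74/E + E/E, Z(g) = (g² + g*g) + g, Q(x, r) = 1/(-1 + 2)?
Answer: 77/2052 ≈ 0.037524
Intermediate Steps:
Q(x, r) = 1 (Q(x, r) = 1/1 = 1)
Z(g) = g + 2*g² (Z(g) = (g² + g²) + g = 2*g² + g = g + 2*g²)
b(E) = 1 - 74/E (b(E) = -74/E + 1 = 1 - 74/E)
C(u) = 3 + u (C(u) = u + 1*(1 + 2*1) = u + 1*(1 + 2) = u + 1*3 = u + 3 = 3 + u)
b(228)/C(15) = ((-74 + 228)/228)/(3 + 15) = ((1/228)*154)/18 = (77/114)*(1/18) = 77/2052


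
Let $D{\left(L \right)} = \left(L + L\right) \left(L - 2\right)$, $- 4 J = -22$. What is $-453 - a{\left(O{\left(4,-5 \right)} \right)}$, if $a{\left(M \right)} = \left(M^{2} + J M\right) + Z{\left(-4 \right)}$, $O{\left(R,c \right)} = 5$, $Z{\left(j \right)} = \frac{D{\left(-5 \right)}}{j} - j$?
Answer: $-492$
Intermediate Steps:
$J = \frac{11}{2}$ ($J = \left(- \frac{1}{4}\right) \left(-22\right) = \frac{11}{2} \approx 5.5$)
$D{\left(L \right)} = 2 L \left(-2 + L\right)$
$Z{\left(j \right)} = - j + \frac{70}{j}$ ($Z{\left(j \right)} = \frac{2 \left(-5\right) \left(-2 - 5\right)}{j} - j = \frac{2 \left(-5\right) \left(-7\right)}{j} - j = \frac{70}{j} - j = - j + \frac{70}{j}$)
$a{\left(M \right)} = - \frac{27}{2} + M^{2} + \frac{11 M}{2}$ ($a{\left(M \right)} = \left(M^{2} + \frac{11 M}{2}\right) + \left(\left(-1\right) \left(-4\right) + \frac{70}{-4}\right) = \left(M^{2} + \frac{11 M}{2}\right) + \left(4 + 70 \left(- \frac{1}{4}\right)\right) = \left(M^{2} + \frac{11 M}{2}\right) + \left(4 - \frac{35}{2}\right) = \left(M^{2} + \frac{11 M}{2}\right) - \frac{27}{2} = - \frac{27}{2} + M^{2} + \frac{11 M}{2}$)
$-453 - a{\left(O{\left(4,-5 \right)} \right)} = -453 - \left(- \frac{27}{2} + 5^{2} + \frac{11}{2} \cdot 5\right) = -453 - \left(- \frac{27}{2} + 25 + \frac{55}{2}\right) = -453 - 39 = -492$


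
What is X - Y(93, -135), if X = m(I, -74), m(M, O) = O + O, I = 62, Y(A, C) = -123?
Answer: -25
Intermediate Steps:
m(M, O) = 2*O
X = -148 (X = 2*(-74) = -148)
X - Y(93, -135) = -148 - 1*(-123) = -148 + 123 = -25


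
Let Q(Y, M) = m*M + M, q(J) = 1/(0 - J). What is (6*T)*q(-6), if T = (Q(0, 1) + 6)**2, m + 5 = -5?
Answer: 9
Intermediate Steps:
m = -10 (m = -5 - 5 = -10)
q(J) = -1/J (q(J) = 1/(-J) = -1/J)
Q(Y, M) = -9*M (Q(Y, M) = -10*M + M = -9*M)
T = 9 (T = (-9*1 + 6)**2 = (-9 + 6)**2 = (-3)**2 = 9)
(6*T)*q(-6) = (6*9)*(-1/(-6)) = 54*(-1*(-1/6)) = 54*(1/6) = 9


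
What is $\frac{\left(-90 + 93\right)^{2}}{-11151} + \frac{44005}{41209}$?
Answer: $\frac{7782998}{7293993} \approx 1.067$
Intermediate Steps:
$\frac{\left(-90 + 93\right)^{2}}{-11151} + \frac{44005}{41209} = 3^{2} \left(- \frac{1}{11151}\right) + 44005 \cdot \frac{1}{41209} = 9 \left(- \frac{1}{11151}\right) + \frac{44005}{41209} = - \frac{1}{1239} + \frac{44005}{41209} = \frac{7782998}{7293993}$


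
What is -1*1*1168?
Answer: -1168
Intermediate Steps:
-1*1*1168 = -1*1168 = -1168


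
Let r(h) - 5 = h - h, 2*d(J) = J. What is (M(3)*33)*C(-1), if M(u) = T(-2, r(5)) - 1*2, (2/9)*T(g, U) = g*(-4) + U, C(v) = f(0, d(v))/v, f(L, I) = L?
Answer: 0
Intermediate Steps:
d(J) = J/2
r(h) = 5 (r(h) = 5 + (h - h) = 5 + 0 = 5)
C(v) = 0 (C(v) = 0/v = 0)
T(g, U) = -18*g + 9*U/2 (T(g, U) = 9*(g*(-4) + U)/2 = 9*(-4*g + U)/2 = 9*(U - 4*g)/2 = -18*g + 9*U/2)
M(u) = 113/2 (M(u) = (-18*(-2) + (9/2)*5) - 1*2 = (36 + 45/2) - 2 = 117/2 - 2 = 113/2)
(M(3)*33)*C(-1) = ((113/2)*33)*0 = (3729/2)*0 = 0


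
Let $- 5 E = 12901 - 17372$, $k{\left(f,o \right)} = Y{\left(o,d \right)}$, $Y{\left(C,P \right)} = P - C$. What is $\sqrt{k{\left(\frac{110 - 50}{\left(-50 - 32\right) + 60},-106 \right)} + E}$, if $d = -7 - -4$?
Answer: $\frac{3 \sqrt{2770}}{5} \approx 31.578$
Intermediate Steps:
$d = -3$ ($d = -7 + 4 = -3$)
$k{\left(f,o \right)} = -3 - o$
$E = \frac{4471}{5}$ ($E = - \frac{12901 - 17372}{5} = \left(- \frac{1}{5}\right) \left(-4471\right) = \frac{4471}{5} \approx 894.2$)
$\sqrt{k{\left(\frac{110 - 50}{\left(-50 - 32\right) + 60},-106 \right)} + E} = \sqrt{\left(-3 - -106\right) + \frac{4471}{5}} = \sqrt{\left(-3 + 106\right) + \frac{4471}{5}} = \sqrt{103 + \frac{4471}{5}} = \sqrt{\frac{4986}{5}} = \frac{3 \sqrt{2770}}{5}$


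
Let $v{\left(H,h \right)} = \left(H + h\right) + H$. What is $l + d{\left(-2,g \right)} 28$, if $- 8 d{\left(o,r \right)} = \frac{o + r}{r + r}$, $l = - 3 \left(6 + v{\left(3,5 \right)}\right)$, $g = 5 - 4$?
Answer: $- \frac{197}{4} \approx -49.25$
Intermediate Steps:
$g = 1$ ($g = 5 - 4 = 1$)
$v{\left(H,h \right)} = h + 2 H$
$l = -51$ ($l = - 3 \left(6 + \left(5 + 2 \cdot 3\right)\right) = - 3 \left(6 + \left(5 + 6\right)\right) = - 3 \left(6 + 11\right) = \left(-3\right) 17 = -51$)
$d{\left(o,r \right)} = - \frac{o + r}{16 r}$ ($d{\left(o,r \right)} = - \frac{\left(o + r\right) \frac{1}{r + r}}{8} = - \frac{\left(o + r\right) \frac{1}{2 r}}{8} = - \frac{\frac{1}{2} \frac{1}{r} \left(o + r\right)}{8} = - \frac{o + r}{16 r}$)
$l + d{\left(-2,g \right)} 28 = -51 + \frac{\left(-1\right) \left(-2\right) - 1}{16 \cdot 1} \cdot 28 = -51 + \frac{1}{16} \cdot 1 \left(2 - 1\right) 28 = -51 + \frac{1}{16} \cdot 1 \cdot 1 \cdot 28 = -51 + \frac{1}{16} \cdot 28 = -51 + \frac{7}{4} = - \frac{197}{4}$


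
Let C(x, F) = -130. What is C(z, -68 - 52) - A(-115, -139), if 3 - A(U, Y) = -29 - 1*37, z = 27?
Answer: -199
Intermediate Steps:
A(U, Y) = 69 (A(U, Y) = 3 - (-29 - 1*37) = 3 - (-29 - 37) = 3 - 1*(-66) = 3 + 66 = 69)
C(z, -68 - 52) - A(-115, -139) = -130 - 1*69 = -130 - 69 = -199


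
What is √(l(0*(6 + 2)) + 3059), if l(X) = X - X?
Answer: √3059 ≈ 55.308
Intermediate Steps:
l(X) = 0
√(l(0*(6 + 2)) + 3059) = √(0 + 3059) = √3059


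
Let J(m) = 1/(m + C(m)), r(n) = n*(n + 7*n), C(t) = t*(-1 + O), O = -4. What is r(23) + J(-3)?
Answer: 50785/12 ≈ 4232.1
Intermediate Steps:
C(t) = -5*t (C(t) = t*(-1 - 4) = t*(-5) = -5*t)
r(n) = 8*n² (r(n) = n*(8*n) = 8*n²)
J(m) = -1/(4*m) (J(m) = 1/(m - 5*m) = 1/(-4*m) = -1/(4*m))
r(23) + J(-3) = 8*23² - ¼/(-3) = 8*529 - ¼*(-⅓) = 4232 + 1/12 = 50785/12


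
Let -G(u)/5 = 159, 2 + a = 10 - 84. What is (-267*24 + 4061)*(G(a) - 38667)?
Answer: 92617314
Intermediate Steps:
a = -76 (a = -2 + (10 - 84) = -2 - 74 = -76)
G(u) = -795 (G(u) = -5*159 = -795)
(-267*24 + 4061)*(G(a) - 38667) = (-267*24 + 4061)*(-795 - 38667) = (-6408 + 4061)*(-39462) = -2347*(-39462) = 92617314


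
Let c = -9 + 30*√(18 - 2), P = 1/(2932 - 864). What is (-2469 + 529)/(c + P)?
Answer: -4011920/229549 ≈ -17.477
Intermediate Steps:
P = 1/2068 ≈ 0.00048356
c = 111 (c = -9 + 30*√16 = -9 + 30*4 = -9 + 120 = 111)
(-2469 + 529)/(c + P) = (-2469 + 529)/(111 + 1/2068) = -1940/229549/2068 = -1940*2068/229549 = -4011920/229549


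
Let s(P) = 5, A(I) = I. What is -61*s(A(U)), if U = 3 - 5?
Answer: -305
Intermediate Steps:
U = -2
-61*s(A(U)) = -61*5 = -305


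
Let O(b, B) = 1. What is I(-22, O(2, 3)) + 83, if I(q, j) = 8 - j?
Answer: 90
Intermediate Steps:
I(-22, O(2, 3)) + 83 = (8 - 1*1) + 83 = (8 - 1) + 83 = 7 + 83 = 90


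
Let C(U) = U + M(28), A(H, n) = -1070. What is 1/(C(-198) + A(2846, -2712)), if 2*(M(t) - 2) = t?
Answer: -1/1252 ≈ -0.00079872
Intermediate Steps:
M(t) = 2 + t/2
C(U) = 16 + U (C(U) = U + (2 + (½)*28) = U + (2 + 14) = U + 16 = 16 + U)
1/(C(-198) + A(2846, -2712)) = 1/((16 - 198) - 1070) = 1/(-182 - 1070) = 1/(-1252) = -1/1252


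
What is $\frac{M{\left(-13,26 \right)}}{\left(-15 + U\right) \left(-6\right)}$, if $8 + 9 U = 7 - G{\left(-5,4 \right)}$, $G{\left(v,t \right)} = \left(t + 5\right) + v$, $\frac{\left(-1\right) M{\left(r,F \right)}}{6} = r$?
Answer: $\frac{117}{140} \approx 0.83571$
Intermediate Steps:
$M{\left(r,F \right)} = - 6 r$
$G{\left(v,t \right)} = 5 + t + v$ ($G{\left(v,t \right)} = \left(5 + t\right) + v = 5 + t + v$)
$U = - \frac{5}{9}$ ($U = - \frac{8}{9} + \frac{7 - \left(5 + 4 - 5\right)}{9} = - \frac{8}{9} + \frac{7 - 4}{9} = - \frac{8}{9} + \frac{1}{9} \cdot 3 = - \frac{8}{9} + \frac{1}{3} = - \frac{5}{9} \approx -0.55556$)
$\frac{M{\left(-13,26 \right)}}{\left(-15 + U\right) \left(-6\right)} = \frac{\left(-6\right) \left(-13\right)}{\left(-15 - \frac{5}{9}\right) \left(-6\right)} = \frac{78}{\left(- \frac{140}{9}\right) \left(-6\right)} = \frac{78}{\frac{280}{3}} = 78 \cdot \frac{3}{280} = \frac{117}{140}$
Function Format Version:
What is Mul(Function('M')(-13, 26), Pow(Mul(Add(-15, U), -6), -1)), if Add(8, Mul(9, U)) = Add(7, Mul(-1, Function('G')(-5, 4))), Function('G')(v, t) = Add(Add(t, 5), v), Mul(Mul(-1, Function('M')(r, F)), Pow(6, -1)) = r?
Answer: Rational(117, 140) ≈ 0.83571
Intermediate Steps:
Function('M')(r, F) = Mul(-6, r)
Function('G')(v, t) = Add(5, t, v) (Function('G')(v, t) = Add(Add(5, t), v) = Add(5, t, v))
U = Rational(-5, 9) (U = Add(Rational(-8, 9), Mul(Rational(1, 9), Add(7, Mul(-1, Add(5, 4, -5))))) = Add(Rational(-8, 9), Mul(Rational(1, 9), Add(7, Mul(-1, 4)))) = Add(Rational(-8, 9), Mul(Rational(1, 9), Add(7, -4))) = Add(Rational(-8, 9), Mul(Rational(1, 9), 3)) = Add(Rational(-8, 9), Rational(1, 3)) = Rational(-5, 9) ≈ -0.55556)
Mul(Function('M')(-13, 26), Pow(Mul(Add(-15, U), -6), -1)) = Mul(Mul(-6, -13), Pow(Mul(Add(-15, Rational(-5, 9)), -6), -1)) = Mul(78, Pow(Mul(Rational(-140, 9), -6), -1)) = Mul(78, Pow(Rational(280, 3), -1)) = Mul(78, Rational(3, 280)) = Rational(117, 140)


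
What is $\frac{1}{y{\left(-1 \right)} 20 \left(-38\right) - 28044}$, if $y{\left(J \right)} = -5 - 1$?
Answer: $- \frac{1}{23484} \approx -4.2582 \cdot 10^{-5}$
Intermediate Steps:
$y{\left(J \right)} = -6$
$\frac{1}{y{\left(-1 \right)} 20 \left(-38\right) - 28044} = \frac{1}{\left(-6\right) 20 \left(-38\right) - 28044} = \frac{1}{\left(-120\right) \left(-38\right) - 28044} = \frac{1}{4560 - 28044} = \frac{1}{-23484} = - \frac{1}{23484}$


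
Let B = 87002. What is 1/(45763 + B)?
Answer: 1/132765 ≈ 7.5321e-6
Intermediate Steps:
1/(45763 + B) = 1/(45763 + 87002) = 1/132765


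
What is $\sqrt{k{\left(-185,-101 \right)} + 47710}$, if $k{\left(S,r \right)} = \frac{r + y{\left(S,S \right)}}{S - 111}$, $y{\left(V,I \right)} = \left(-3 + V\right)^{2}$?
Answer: $\frac{3 \sqrt{115825762}}{148} \approx 218.15$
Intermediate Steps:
$k{\left(S,r \right)} = \frac{r + \left(-3 + S\right)^{2}}{-111 + S}$ ($k{\left(S,r \right)} = \frac{r + \left(-3 + S\right)^{2}}{S - 111} = \frac{r + \left(-3 + S\right)^{2}}{-111 + S}$)
$\sqrt{k{\left(-185,-101 \right)} + 47710} = \sqrt{\frac{-101 + \left(-3 - 185\right)^{2}}{-111 - 185} + 47710} = \sqrt{\frac{-101 + \left(-188\right)^{2}}{-296} + 47710} = \sqrt{- \frac{-101 + 35344}{296} + 47710} = \sqrt{\left(- \frac{1}{296}\right) 35243 + 47710} = \sqrt{- \frac{35243}{296} + 47710} = \sqrt{\frac{14086917}{296}} = \frac{3 \sqrt{115825762}}{148}$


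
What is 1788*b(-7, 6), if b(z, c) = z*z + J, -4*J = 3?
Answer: 86271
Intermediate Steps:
J = -¾ (J = -¼*3 = -¾ ≈ -0.75000)
b(z, c) = -¾ + z² (b(z, c) = z*z - ¾ = z² - ¾ = -¾ + z²)
1788*b(-7, 6) = 1788*(-¾ + (-7)²) = 1788*(-¾ + 49) = 1788*(193/4) = 86271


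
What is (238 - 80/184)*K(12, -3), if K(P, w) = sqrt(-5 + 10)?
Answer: 5464*sqrt(5)/23 ≈ 531.21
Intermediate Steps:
K(P, w) = sqrt(5)
(238 - 80/184)*K(12, -3) = (238 - 80/184)*sqrt(5) = (238 - 80*1/184)*sqrt(5) = (238 - 10/23)*sqrt(5) = 5464*sqrt(5)/23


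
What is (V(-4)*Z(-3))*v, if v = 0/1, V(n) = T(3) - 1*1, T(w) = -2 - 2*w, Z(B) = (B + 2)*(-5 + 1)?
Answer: 0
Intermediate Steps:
Z(B) = -8 - 4*B (Z(B) = (2 + B)*(-4) = -8 - 4*B)
V(n) = -9 (V(n) = (-2 - 2*3) - 1*1 = (-2 - 6) - 1 = -8 - 1 = -9)
v = 0 (v = 0*1 = 0)
(V(-4)*Z(-3))*v = -9*(-8 - 4*(-3))*0 = -9*(-8 + 12)*0 = -9*4*0 = -36*0 = 0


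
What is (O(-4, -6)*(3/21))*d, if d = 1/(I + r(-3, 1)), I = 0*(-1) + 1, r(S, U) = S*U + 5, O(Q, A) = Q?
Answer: -4/21 ≈ -0.19048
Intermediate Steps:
r(S, U) = 5 + S*U
I = 1 (I = 0 + 1 = 1)
d = ⅓ (d = 1/(1 + (5 - 3*1)) = 1/(1 + (5 - 3)) = 1/(1 + 2) = 1/3 = ⅓ ≈ 0.33333)
(O(-4, -6)*(3/21))*d = -12/21*(⅓) = -4*⅐*(⅓) = -4/7*⅓ = -4/21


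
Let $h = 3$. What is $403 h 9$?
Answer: $10881$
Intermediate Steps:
$403 h 9 = 403 \cdot 3 \cdot 9 = 1209 \cdot 9 = 10881$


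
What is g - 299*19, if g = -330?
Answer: -6011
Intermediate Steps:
g - 299*19 = -330 - 299*19 = -330 - 5681 = -6011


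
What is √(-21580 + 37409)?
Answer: √15829 ≈ 125.81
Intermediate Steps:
√(-21580 + 37409) = √15829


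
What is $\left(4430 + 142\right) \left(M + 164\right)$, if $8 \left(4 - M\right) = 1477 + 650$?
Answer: $- \frac{894969}{2} \approx -4.4748 \cdot 10^{5}$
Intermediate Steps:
$M = - \frac{2095}{8}$ ($M = 4 - \frac{1477 + 650}{8} = 4 - \frac{2127}{8} = - \frac{2095}{8} \approx -261.88$)
$\left(4430 + 142\right) \left(M + 164\right) = \left(4430 + 142\right) \left(- \frac{2095}{8} + 164\right) = 4572 \left(- \frac{783}{8}\right) = - \frac{894969}{2}$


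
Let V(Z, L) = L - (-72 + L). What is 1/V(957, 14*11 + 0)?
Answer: 1/72 ≈ 0.013889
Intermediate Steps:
V(Z, L) = 72 (V(Z, L) = L + (72 - L) = 72)
1/V(957, 14*11 + 0) = 1/72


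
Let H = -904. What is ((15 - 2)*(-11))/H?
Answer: 143/904 ≈ 0.15819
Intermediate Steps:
((15 - 2)*(-11))/H = ((15 - 2)*(-11))/(-904) = (13*(-11))*(-1/904) = -143*(-1/904) = 143/904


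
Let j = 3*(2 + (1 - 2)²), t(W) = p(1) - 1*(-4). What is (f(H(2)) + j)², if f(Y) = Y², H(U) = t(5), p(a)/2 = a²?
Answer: 2025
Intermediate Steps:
p(a) = 2*a²
t(W) = 6 (t(W) = 2*1² - 1*(-4) = 2*1 + 4 = 2 + 4 = 6)
H(U) = 6
j = 9 (j = 3*(2 + (-1)²) = 3*(2 + 1) = 3*3 = 9)
(f(H(2)) + j)² = (6² + 9)² = (36 + 9)² = 45² = 2025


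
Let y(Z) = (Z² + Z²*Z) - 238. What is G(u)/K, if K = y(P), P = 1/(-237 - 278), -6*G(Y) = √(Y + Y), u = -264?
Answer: 136590875*I*√33/48762941604 ≈ 0.016091*I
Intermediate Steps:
G(Y) = -√2*√Y/6 (G(Y) = -√(Y + Y)/6 = -√2*√Y/6)
P = -1/515 (P = 1/(-515) = -1/515 ≈ -0.0019417)
y(Z) = -238 + Z² + Z³ (y(Z) = (Z² + Z³) - 238 = -238 + Z² + Z³)
K = -32508627736/136590875 (K = -238 + (-1/515)² + (-1/515)³ = -238 + 1/265225 - 1/136590875 = -32508627736/136590875 ≈ -238.00)
G(u)/K = (-√2*√(-264)/6)/(-32508627736/136590875) = -√2*2*I*√66/6*(-136590875/32508627736) = -2*I*√33/3*(-136590875/32508627736) = 136590875*I*√33/48762941604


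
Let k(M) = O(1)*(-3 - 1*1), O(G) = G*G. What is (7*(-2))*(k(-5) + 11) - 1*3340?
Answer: -3438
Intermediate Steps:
O(G) = G²
k(M) = -4 (k(M) = 1²*(-3 - 1*1) = 1*(-3 - 1) = 1*(-4) = -4)
(7*(-2))*(k(-5) + 11) - 1*3340 = (7*(-2))*(-4 + 11) - 1*3340 = -14*7 - 3340 = -98 - 3340 = -3438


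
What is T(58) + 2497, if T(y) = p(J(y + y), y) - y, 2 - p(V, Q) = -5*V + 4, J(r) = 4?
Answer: 2457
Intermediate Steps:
p(V, Q) = -2 + 5*V (p(V, Q) = 2 - (-5*V + 4) = 2 - (4 - 5*V) = 2 + (-4 + 5*V) = -2 + 5*V)
T(y) = 18 - y (T(y) = (-2 + 5*4) - y = (-2 + 20) - y = 18 - y)
T(58) + 2497 = (18 - 1*58) + 2497 = (18 - 58) + 2497 = -40 + 2497 = 2457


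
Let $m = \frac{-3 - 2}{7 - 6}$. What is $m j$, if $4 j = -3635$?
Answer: $\frac{18175}{4} \approx 4543.8$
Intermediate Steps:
$j = - \frac{3635}{4}$ ($j = \frac{1}{4} \left(-3635\right) = - \frac{3635}{4} \approx -908.75$)
$m = -5$ ($m = - \frac{5}{1} = \left(-5\right) 1 = -5$)
$m j = \left(-5\right) \left(- \frac{3635}{4}\right) = \frac{18175}{4}$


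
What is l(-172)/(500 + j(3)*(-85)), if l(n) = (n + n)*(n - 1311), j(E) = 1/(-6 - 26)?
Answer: 16324864/16085 ≈ 1014.9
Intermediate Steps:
j(E) = -1/32 (j(E) = 1/(-32) = -1/32)
l(n) = 2*n*(-1311 + n) (l(n) = (2*n)*(-1311 + n) = 2*n*(-1311 + n))
l(-172)/(500 + j(3)*(-85)) = (2*(-172)*(-1311 - 172))/(500 - 1/32*(-85)) = (2*(-172)*(-1483))/(500 + 85/32) = 510152/(16085/32) = 510152*(32/16085) = 16324864/16085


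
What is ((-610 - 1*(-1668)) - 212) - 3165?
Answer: -2319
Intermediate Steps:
((-610 - 1*(-1668)) - 212) - 3165 = ((-610 + 1668) - 212) - 3165 = (1058 - 212) - 3165 = 846 - 3165 = -2319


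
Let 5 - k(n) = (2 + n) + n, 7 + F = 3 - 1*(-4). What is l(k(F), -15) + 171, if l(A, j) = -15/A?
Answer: 166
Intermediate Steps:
F = 0 (F = -7 + (3 - 1*(-4)) = -7 + (3 + 4) = -7 + 7 = 0)
k(n) = 3 - 2*n (k(n) = 5 - ((2 + n) + n) = 5 - (2 + 2*n) = 5 + (-2 - 2*n) = 3 - 2*n)
l(k(F), -15) + 171 = -15/(3 - 2*0) + 171 = -15/(3 + 0) + 171 = -15/3 + 171 = -15*1/3 + 171 = -5 + 171 = 166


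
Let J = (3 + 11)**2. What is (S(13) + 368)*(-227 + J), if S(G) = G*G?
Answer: -16647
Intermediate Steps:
S(G) = G**2
J = 196 (J = 14**2 = 196)
(S(13) + 368)*(-227 + J) = (13**2 + 368)*(-227 + 196) = (169 + 368)*(-31) = 537*(-31) = -16647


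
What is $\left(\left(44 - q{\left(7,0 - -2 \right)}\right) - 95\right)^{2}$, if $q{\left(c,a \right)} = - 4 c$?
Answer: $529$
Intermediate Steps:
$\left(\left(44 - q{\left(7,0 - -2 \right)}\right) - 95\right)^{2} = \left(\left(44 - \left(-4\right) 7\right) - 95\right)^{2} = \left(\left(44 - -28\right) - 95\right)^{2} = \left(\left(44 + 28\right) - 95\right)^{2} = \left(72 - 95\right)^{2} = \left(-23\right)^{2} = 529$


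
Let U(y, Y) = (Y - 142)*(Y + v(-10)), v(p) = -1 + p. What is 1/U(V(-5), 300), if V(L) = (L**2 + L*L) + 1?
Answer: 1/45662 ≈ 2.1900e-5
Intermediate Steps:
V(L) = 1 + 2*L**2 (V(L) = (L**2 + L**2) + 1 = 2*L**2 + 1 = 1 + 2*L**2)
U(y, Y) = (-142 + Y)*(-11 + Y) (U(y, Y) = (Y - 142)*(Y + (-1 - 10)) = (-142 + Y)*(Y - 11) = (-142 + Y)*(-11 + Y))
1/U(V(-5), 300) = 1/(1562 + 300**2 - 153*300) = 1/(1562 + 90000 - 45900) = 1/45662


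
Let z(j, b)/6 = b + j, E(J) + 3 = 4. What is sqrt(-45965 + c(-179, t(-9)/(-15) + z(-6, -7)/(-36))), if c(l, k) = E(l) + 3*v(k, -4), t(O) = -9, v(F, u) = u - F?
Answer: I*sqrt(4598430)/10 ≈ 214.44*I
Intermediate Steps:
E(J) = 1 (E(J) = -3 + 4 = 1)
z(j, b) = 6*b + 6*j (z(j, b) = 6*(b + j) = 6*b + 6*j)
c(l, k) = -11 - 3*k (c(l, k) = 1 + 3*(-4 - k) = 1 + (-12 - 3*k) = -11 - 3*k)
sqrt(-45965 + c(-179, t(-9)/(-15) + z(-6, -7)/(-36))) = sqrt(-45965 + (-11 - 3*(-9/(-15) + (6*(-7) + 6*(-6))/(-36)))) = sqrt(-45965 + (-11 - 3*(-9*(-1/15) + (-42 - 36)*(-1/36)))) = sqrt(-45965 + (-11 - 3*(3/5 - 78*(-1/36)))) = sqrt(-45965 + (-11 - 3*(3/5 + 13/6))) = sqrt(-45965 + (-11 - 3*83/30)) = sqrt(-45965 + (-11 - 83/10)) = sqrt(-45965 - 193/10) = sqrt(-459843/10) = I*sqrt(4598430)/10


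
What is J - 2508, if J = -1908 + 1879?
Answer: -2537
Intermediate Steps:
J = -29
J - 2508 = -29 - 2508 = -2537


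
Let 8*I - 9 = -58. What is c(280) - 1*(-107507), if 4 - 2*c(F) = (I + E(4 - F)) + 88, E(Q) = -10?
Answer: 1719569/16 ≈ 1.0747e+5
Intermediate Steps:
I = -49/8 (I = 9/8 + (⅛)*(-58) = 9/8 - 29/4 = -49/8 ≈ -6.1250)
c(F) = -543/16 (c(F) = 2 - ((-49/8 - 10) + 88)/2 = 2 - (-129/8 + 88)/2 = 2 - ½*575/8 = 2 - 575/16 = -543/16)
c(280) - 1*(-107507) = -543/16 - 1*(-107507) = -543/16 + 107507 = 1719569/16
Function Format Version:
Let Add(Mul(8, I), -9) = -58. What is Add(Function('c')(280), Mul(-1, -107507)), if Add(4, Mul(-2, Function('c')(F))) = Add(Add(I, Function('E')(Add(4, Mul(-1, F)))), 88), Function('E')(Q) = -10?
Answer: Rational(1719569, 16) ≈ 1.0747e+5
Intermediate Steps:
I = Rational(-49, 8) (I = Add(Rational(9, 8), Mul(Rational(1, 8), -58)) = Add(Rational(9, 8), Rational(-29, 4)) = Rational(-49, 8) ≈ -6.1250)
Function('c')(F) = Rational(-543, 16) (Function('c')(F) = Add(2, Mul(Rational(-1, 2), Add(Add(Rational(-49, 8), -10), 88))) = Add(2, Mul(Rational(-1, 2), Add(Rational(-129, 8), 88))) = Add(2, Mul(Rational(-1, 2), Rational(575, 8))) = Add(2, Rational(-575, 16)) = Rational(-543, 16))
Add(Function('c')(280), Mul(-1, -107507)) = Add(Rational(-543, 16), Mul(-1, -107507)) = Add(Rational(-543, 16), 107507) = Rational(1719569, 16)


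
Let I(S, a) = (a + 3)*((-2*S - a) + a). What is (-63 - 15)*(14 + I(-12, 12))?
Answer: -29172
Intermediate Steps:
I(S, a) = -2*S*(3 + a) (I(S, a) = (3 + a)*((-a - 2*S) + a) = (3 + a)*(-2*S) = -2*S*(3 + a))
(-63 - 15)*(14 + I(-12, 12)) = (-63 - 15)*(14 - 2*(-12)*(3 + 12)) = -78*(14 - 2*(-12)*15) = -78*(14 + 360) = -78*374 = -29172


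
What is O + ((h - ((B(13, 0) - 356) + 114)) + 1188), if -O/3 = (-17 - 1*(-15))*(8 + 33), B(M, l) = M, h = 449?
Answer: 2112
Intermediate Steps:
O = 246 (O = -3*(-17 - 1*(-15))*(8 + 33) = -3*(-17 + 15)*41 = -(-6)*41 = -3*(-82) = 246)
O + ((h - ((B(13, 0) - 356) + 114)) + 1188) = 246 + ((449 - ((13 - 356) + 114)) + 1188) = 246 + ((449 - (-343 + 114)) + 1188) = 246 + ((449 - 1*(-229)) + 1188) = 246 + ((449 + 229) + 1188) = 246 + (678 + 1188) = 246 + 1866 = 2112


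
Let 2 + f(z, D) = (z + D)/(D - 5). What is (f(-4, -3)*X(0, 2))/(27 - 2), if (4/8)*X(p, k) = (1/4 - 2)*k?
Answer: 63/200 ≈ 0.31500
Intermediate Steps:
f(z, D) = -2 + (D + z)/(-5 + D) (f(z, D) = -2 + (z + D)/(D - 5) = -2 + (D + z)/(-5 + D))
X(p, k) = -7*k/2 (X(p, k) = 2*((1/4 - 2)*k) = 2*((¼ - 2)*k) = 2*(-7*k/4) = -7*k/2)
(f(-4, -3)*X(0, 2))/(27 - 2) = (((10 - 4 - 1*(-3))/(-5 - 3))*(-7/2*2))/(27 - 2) = (((10 - 4 + 3)/(-8))*(-7))/25 = (-⅛*9*(-7))*(1/25) = -9/8*(-7)*(1/25) = (63/8)*(1/25) = 63/200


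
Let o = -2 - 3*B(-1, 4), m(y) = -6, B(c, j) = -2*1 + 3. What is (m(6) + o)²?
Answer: 121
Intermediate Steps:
B(c, j) = 1 (B(c, j) = -2 + 3 = 1)
o = -5 (o = -2 - 3*1 = -2 - 3 = -5)
(m(6) + o)² = (-6 - 5)² = (-11)² = 121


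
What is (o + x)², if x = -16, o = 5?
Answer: 121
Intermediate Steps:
(o + x)² = (5 - 16)² = (-11)² = 121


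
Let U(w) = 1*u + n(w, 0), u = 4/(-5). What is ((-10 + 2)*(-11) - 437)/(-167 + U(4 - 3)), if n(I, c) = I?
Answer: 1745/834 ≈ 2.0923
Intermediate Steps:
u = -⅘ (u = 4*(-⅕) = -⅘ ≈ -0.80000)
U(w) = -⅘ + w (U(w) = 1*(-⅘) + w = -⅘ + w)
((-10 + 2)*(-11) - 437)/(-167 + U(4 - 3)) = ((-10 + 2)*(-11) - 437)/(-167 + (-⅘ + (4 - 3))) = (-8*(-11) - 437)/(-167 + (-⅘ + 1)) = (88 - 437)/(-167 + ⅕) = -349/(-834/5) = -349*(-5/834) = 1745/834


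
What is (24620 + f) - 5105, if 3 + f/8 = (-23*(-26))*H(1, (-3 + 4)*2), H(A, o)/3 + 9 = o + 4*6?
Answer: 263475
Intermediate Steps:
H(A, o) = 45 + 3*o (H(A, o) = -27 + 3*(o + 4*6) = -27 + 3*(o + 24) = -27 + 3*(24 + o) = -27 + (72 + 3*o) = 45 + 3*o)
f = 243960 (f = -24 + 8*((-23*(-26))*(45 + 3*((-3 + 4)*2))) = -24 + 8*(598*(45 + 3*(1*2))) = -24 + 8*(598*(45 + 3*2)) = -24 + 8*(598*(45 + 6)) = -24 + 8*(598*51) = -24 + 8*30498 = -24 + 243984 = 243960)
(24620 + f) - 5105 = (24620 + 243960) - 5105 = 268580 - 5105 = 263475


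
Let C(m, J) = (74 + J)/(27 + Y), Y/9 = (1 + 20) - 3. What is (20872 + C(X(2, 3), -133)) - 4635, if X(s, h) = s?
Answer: 3068734/189 ≈ 16237.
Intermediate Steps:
Y = 162 (Y = 9*((1 + 20) - 3) = 9*(21 - 3) = 9*18 = 162)
C(m, J) = 74/189 + J/189 (C(m, J) = (74 + J)/(27 + 162) = (74 + J)/189 = (74 + J)*(1/189) = 74/189 + J/189)
(20872 + C(X(2, 3), -133)) - 4635 = (20872 + (74/189 + (1/189)*(-133))) - 4635 = (20872 + (74/189 - 19/27)) - 4635 = (20872 - 59/189) - 4635 = 3944749/189 - 4635 = 3068734/189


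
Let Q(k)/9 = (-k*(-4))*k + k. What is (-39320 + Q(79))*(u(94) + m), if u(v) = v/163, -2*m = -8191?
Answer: 248459172507/326 ≈ 7.6214e+8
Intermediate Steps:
m = 8191/2 (m = -1/2*(-8191) = 8191/2 ≈ 4095.5)
u(v) = v/163 (u(v) = v*(1/163) = v/163)
Q(k) = 9*k + 36*k**2 (Q(k) = 9*((-k*(-4))*k + k) = 9*((4*k)*k + k) = 9*(4*k**2 + k) = 9*(k + 4*k**2) = 9*k + 36*k**2)
(-39320 + Q(79))*(u(94) + m) = (-39320 + 9*79*(1 + 4*79))*((1/163)*94 + 8191/2) = (-39320 + 9*79*(1 + 316))*(94/163 + 8191/2) = (-39320 + 9*79*317)*(1335321/326) = (-39320 + 225387)*(1335321/326) = 186067*(1335321/326) = 248459172507/326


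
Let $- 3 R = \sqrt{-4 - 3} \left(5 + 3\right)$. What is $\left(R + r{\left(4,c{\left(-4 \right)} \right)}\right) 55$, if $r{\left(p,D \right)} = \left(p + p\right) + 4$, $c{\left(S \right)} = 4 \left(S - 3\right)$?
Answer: $660 - \frac{440 i \sqrt{7}}{3} \approx 660.0 - 388.04 i$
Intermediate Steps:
$c{\left(S \right)} = -12 + 4 S$ ($c{\left(S \right)} = 4 \left(-3 + S\right) = -12 + 4 S$)
$r{\left(p,D \right)} = 4 + 2 p$ ($r{\left(p,D \right)} = 2 p + 4 = 4 + 2 p$)
$R = - \frac{8 i \sqrt{7}}{3}$ ($R = - \frac{\sqrt{-4 - 3} \left(5 + 3\right)}{3} = - \frac{\sqrt{-7} \cdot 8}{3} = - \frac{i \sqrt{7} \cdot 8}{3} = - \frac{8 i \sqrt{7}}{3} \approx - 7.0553 i$)
$\left(R + r{\left(4,c{\left(-4 \right)} \right)}\right) 55 = \left(- \frac{8 i \sqrt{7}}{3} + \left(4 + 2 \cdot 4\right)\right) 55 = \left(- \frac{8 i \sqrt{7}}{3} + \left(4 + 8\right)\right) 55 = \left(- \frac{8 i \sqrt{7}}{3} + 12\right) 55 = \left(12 - \frac{8 i \sqrt{7}}{3}\right) 55 = 660 - \frac{440 i \sqrt{7}}{3}$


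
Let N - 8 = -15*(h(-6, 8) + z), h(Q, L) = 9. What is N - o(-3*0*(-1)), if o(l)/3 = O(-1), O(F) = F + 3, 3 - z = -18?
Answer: -448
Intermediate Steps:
z = 21 (z = 3 - 1*(-18) = 3 + 18 = 21)
O(F) = 3 + F
o(l) = 6 (o(l) = 3*(3 - 1) = 3*2 = 6)
N = -442 (N = 8 - 15*(9 + 21) = 8 - 15*30 = 8 - 450 = -442)
N - o(-3*0*(-1)) = -442 - 1*6 = -442 - 6 = -448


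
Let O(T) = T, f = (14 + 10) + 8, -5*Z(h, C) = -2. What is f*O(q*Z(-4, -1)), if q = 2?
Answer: 128/5 ≈ 25.600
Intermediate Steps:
Z(h, C) = ⅖ (Z(h, C) = -⅕*(-2) = ⅖)
f = 32 (f = 24 + 8 = 32)
f*O(q*Z(-4, -1)) = 32*(2*(⅖)) = 32*(⅘) = 128/5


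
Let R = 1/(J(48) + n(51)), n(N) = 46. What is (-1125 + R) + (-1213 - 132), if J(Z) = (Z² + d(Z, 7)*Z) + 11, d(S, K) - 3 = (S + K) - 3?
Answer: -12352469/5001 ≈ -2470.0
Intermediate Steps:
d(S, K) = K + S (d(S, K) = 3 + ((S + K) - 3) = 3 + ((K + S) - 3) = 3 + (-3 + K + S) = K + S)
J(Z) = 11 + Z² + Z*(7 + Z) (J(Z) = (Z² + (7 + Z)*Z) + 11 = (Z² + Z*(7 + Z)) + 11 = 11 + Z² + Z*(7 + Z))
R = 1/5001 (R = 1/((11 + 48² + 48*(7 + 48)) + 46) = 1/((11 + 2304 + 48*55) + 46) = 1/((11 + 2304 + 2640) + 46) = 1/(4955 + 46) = 1/5001 ≈ 0.00019996)
(-1125 + R) + (-1213 - 132) = (-1125 + 1/5001) + (-1213 - 132) = -5626124/5001 - 1345 = -12352469/5001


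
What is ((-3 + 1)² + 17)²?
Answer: 441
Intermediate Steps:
((-3 + 1)² + 17)² = ((-2)² + 17)² = (4 + 17)² = 21² = 441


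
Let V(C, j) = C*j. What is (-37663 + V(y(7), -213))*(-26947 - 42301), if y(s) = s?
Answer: 2711336192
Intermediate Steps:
(-37663 + V(y(7), -213))*(-26947 - 42301) = (-37663 + 7*(-213))*(-26947 - 42301) = (-37663 - 1491)*(-69248) = -39154*(-69248) = 2711336192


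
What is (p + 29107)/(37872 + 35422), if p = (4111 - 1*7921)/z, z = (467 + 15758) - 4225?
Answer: 11642673/29317600 ≈ 0.39712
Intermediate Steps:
z = 12000 (z = 16225 - 4225 = 12000)
p = -127/400 (p = (4111 - 1*7921)/12000 = (4111 - 7921)*(1/12000) = -3810*1/12000 = -127/400 ≈ -0.31750)
(p + 29107)/(37872 + 35422) = (-127/400 + 29107)/(37872 + 35422) = (11642673/400)/73294 = (11642673/400)*(1/73294) = 11642673/29317600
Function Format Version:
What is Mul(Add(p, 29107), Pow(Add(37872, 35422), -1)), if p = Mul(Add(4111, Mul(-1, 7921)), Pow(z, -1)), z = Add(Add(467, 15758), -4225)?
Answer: Rational(11642673, 29317600) ≈ 0.39712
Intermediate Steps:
z = 12000 (z = Add(16225, -4225) = 12000)
p = Rational(-127, 400) (p = Mul(Add(4111, Mul(-1, 7921)), Pow(12000, -1)) = Mul(Add(4111, -7921), Rational(1, 12000)) = Mul(-3810, Rational(1, 12000)) = Rational(-127, 400) ≈ -0.31750)
Mul(Add(p, 29107), Pow(Add(37872, 35422), -1)) = Mul(Add(Rational(-127, 400), 29107), Pow(Add(37872, 35422), -1)) = Mul(Rational(11642673, 400), Pow(73294, -1)) = Mul(Rational(11642673, 400), Rational(1, 73294)) = Rational(11642673, 29317600)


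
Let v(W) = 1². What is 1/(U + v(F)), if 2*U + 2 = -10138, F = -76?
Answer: -1/5069 ≈ -0.00019728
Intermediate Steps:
v(W) = 1
U = -5070 (U = -1 + (½)*(-10138) = -1 - 5069 = -5070)
1/(U + v(F)) = 1/(-5070 + 1) = 1/(-5069) = -1/5069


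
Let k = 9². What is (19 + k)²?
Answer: 10000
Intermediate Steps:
k = 81
(19 + k)² = (19 + 81)² = 100² = 10000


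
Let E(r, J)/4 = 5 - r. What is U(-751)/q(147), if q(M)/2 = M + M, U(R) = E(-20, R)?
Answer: 25/147 ≈ 0.17007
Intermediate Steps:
E(r, J) = 20 - 4*r (E(r, J) = 4*(5 - r) = 20 - 4*r)
U(R) = 100 (U(R) = 20 - 4*(-20) = 20 + 80 = 100)
q(M) = 4*M (q(M) = 2*(M + M) = 2*(2*M) = 4*M)
U(-751)/q(147) = 100/((4*147)) = 100/588 = 100*(1/588) = 25/147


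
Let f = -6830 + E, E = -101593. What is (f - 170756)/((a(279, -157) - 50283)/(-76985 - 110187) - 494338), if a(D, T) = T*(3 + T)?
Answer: 52254491788/92526206031 ≈ 0.56475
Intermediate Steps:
f = -108423 (f = -6830 - 101593 = -108423)
(f - 170756)/((a(279, -157) - 50283)/(-76985 - 110187) - 494338) = (-108423 - 170756)/((-157*(3 - 157) - 50283)/(-76985 - 110187) - 494338) = -279179/((-157*(-154) - 50283)/(-187172) - 494338) = -279179/((24178 - 50283)*(-1/187172) - 494338) = -279179/(-26105*(-1/187172) - 494338) = -279179/(26105/187172 - 494338) = -279179/(-92526206031/187172) = -279179*(-187172/92526206031) = 52254491788/92526206031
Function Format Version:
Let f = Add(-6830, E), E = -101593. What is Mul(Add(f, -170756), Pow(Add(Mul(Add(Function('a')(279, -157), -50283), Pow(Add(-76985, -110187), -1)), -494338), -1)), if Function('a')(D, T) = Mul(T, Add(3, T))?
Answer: Rational(52254491788, 92526206031) ≈ 0.56475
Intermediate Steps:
f = -108423 (f = Add(-6830, -101593) = -108423)
Mul(Add(f, -170756), Pow(Add(Mul(Add(Function('a')(279, -157), -50283), Pow(Add(-76985, -110187), -1)), -494338), -1)) = Mul(Add(-108423, -170756), Pow(Add(Mul(Add(Mul(-157, Add(3, -157)), -50283), Pow(Add(-76985, -110187), -1)), -494338), -1)) = Mul(-279179, Pow(Add(Mul(Add(Mul(-157, -154), -50283), Pow(-187172, -1)), -494338), -1)) = Mul(-279179, Pow(Add(Mul(Add(24178, -50283), Rational(-1, 187172)), -494338), -1)) = Mul(-279179, Pow(Add(Mul(-26105, Rational(-1, 187172)), -494338), -1)) = Mul(-279179, Pow(Add(Rational(26105, 187172), -494338), -1)) = Mul(-279179, Pow(Rational(-92526206031, 187172), -1)) = Mul(-279179, Rational(-187172, 92526206031)) = Rational(52254491788, 92526206031)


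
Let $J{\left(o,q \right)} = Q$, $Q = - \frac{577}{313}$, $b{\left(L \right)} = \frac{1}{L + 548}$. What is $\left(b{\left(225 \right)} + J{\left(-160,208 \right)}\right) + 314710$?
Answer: $\frac{76143324082}{241949} \approx 3.1471 \cdot 10^{5}$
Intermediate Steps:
$b{\left(L \right)} = \frac{1}{548 + L}$
$Q = - \frac{577}{313}$ ($Q = \left(-577\right) \frac{1}{313} = - \frac{577}{313} \approx -1.8435$)
$J{\left(o,q \right)} = - \frac{577}{313}$
$\left(b{\left(225 \right)} + J{\left(-160,208 \right)}\right) + 314710 = \left(\frac{1}{548 + 225} - \frac{577}{313}\right) + 314710 = \left(\frac{1}{773} - \frac{577}{313}\right) + 314710 = - \frac{445708}{241949} + 314710 = \frac{76143324082}{241949}$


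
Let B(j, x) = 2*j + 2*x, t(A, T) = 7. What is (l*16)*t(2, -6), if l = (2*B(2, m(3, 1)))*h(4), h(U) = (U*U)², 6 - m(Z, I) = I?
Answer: 802816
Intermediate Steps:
m(Z, I) = 6 - I
h(U) = U⁴ (h(U) = (U²)² = U⁴)
l = 7168 (l = (2*(2*2 + 2*(6 - 1*1)))*4⁴ = (2*(4 + 2*(6 - 1)))*256 = (2*(4 + 2*5))*256 = (2*(4 + 10))*256 = (2*14)*256 = 28*256 = 7168)
(l*16)*t(2, -6) = (7168*16)*7 = 114688*7 = 802816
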